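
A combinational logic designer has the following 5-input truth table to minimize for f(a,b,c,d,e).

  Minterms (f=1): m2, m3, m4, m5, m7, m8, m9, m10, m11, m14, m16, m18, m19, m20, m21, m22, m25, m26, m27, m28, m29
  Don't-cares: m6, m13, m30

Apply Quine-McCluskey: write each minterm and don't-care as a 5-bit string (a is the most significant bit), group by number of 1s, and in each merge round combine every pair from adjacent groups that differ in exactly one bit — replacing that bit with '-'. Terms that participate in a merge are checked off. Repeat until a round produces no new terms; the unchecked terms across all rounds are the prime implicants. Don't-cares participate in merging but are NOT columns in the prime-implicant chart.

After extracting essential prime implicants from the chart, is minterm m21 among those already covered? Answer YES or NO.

[col 0] 00010*, 00011*, 00100*, 00101*, 00110*, 00111*, 01000*, 01001*, 01010*, 01011*, 01101*, 01110*, 10000*, 10010*, 10011*, 10100*, 10101*, 10110*, 11001*, 11010*, 11011*, 11100*, 11101*, 11110*
[col 1] -0010*, -0011*, -0100*, -0101*, -0110*, -1001*, -1010*, -1011*, -1101*, -1110*, 0-010*, 0-011*, 0-101*, 0-110*, 00-10*, 00-11*, 0001-*, 001-0*, 001-1*, 0010-*, 0011-*, 01-01*, 01-10*, 010-0*, 010-1*, 0100-*, 0101-*, 1-010*, 1-011*, 1-100*, 1-101*, 1-110*, 10-00*, 10-10*, 100-0*, 1001-*, 101-0*, 1010-*, 11-01*, 11-10*, 110-1*, 1101-*, 111-0*, 1110-*
[col 2] --010*, --011*, --101, --110*, -0-10*, -001-*, -01-0, -010-, -1-01, -1-10*, -10-1, -101-*, 0--10*, 0-01-*, 00-1-, 001--, 010--, 1--10*, 1-01-*, 1-1-0, 1-10-, 10--0
[col 3] ---10, --01-
Prime implicants: ---10, --01-, --101, -01-0, -010-, -1-01, -10-1, 00-1-, 001--, 010--, 1-1-0, 1-10-, 10--0
PI chart (minterm → PIs covering it):
  2 | ---10,--01-,00-1-
  3 | --01-,00-1-
  4 | -01-0,-010-,001--
  5 | --101,-010-,001--
  7 | 00-1-,001--
  8 | 010--  (sole → essential)
  9 | -1-01,-10-1,010--
  10 | ---10,--01-,010--
  11 | --01-,-10-1,010--
  14 | ---10  (sole → essential)
  16 | 10--0  (sole → essential)
  18 | ---10,--01-,10--0
  19 | --01-  (sole → essential)
  20 | -01-0,-010-,1-1-0,1-10-,10--0
  21 | --101,-010-,1-10-
  22 | ---10,-01-0,1-1-0,10--0
  25 | -1-01,-10-1
  26 | ---10,--01-
  27 | --01-,-10-1
  28 | 1-1-0,1-10-
  29 | --101,-1-01,1-10-
Essential prime implicants: ---10, --01-, 010--, 10--0

NO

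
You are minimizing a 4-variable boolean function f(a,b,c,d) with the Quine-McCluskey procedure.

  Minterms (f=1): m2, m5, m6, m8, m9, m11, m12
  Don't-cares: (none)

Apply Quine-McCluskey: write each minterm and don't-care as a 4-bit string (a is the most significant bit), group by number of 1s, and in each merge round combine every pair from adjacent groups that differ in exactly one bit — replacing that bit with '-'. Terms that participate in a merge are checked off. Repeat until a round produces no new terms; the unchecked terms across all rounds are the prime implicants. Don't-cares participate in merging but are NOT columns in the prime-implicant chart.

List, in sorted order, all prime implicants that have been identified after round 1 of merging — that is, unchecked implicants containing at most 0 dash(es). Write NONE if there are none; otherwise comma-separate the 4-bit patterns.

0101

[col 0] 0010*, 0101, 0110*, 1000*, 1001*, 1011*, 1100*
[col 1] 0-10, 1-00, 10-1, 100-
Prime implicants: 0-10, 0101, 1-00, 10-1, 100-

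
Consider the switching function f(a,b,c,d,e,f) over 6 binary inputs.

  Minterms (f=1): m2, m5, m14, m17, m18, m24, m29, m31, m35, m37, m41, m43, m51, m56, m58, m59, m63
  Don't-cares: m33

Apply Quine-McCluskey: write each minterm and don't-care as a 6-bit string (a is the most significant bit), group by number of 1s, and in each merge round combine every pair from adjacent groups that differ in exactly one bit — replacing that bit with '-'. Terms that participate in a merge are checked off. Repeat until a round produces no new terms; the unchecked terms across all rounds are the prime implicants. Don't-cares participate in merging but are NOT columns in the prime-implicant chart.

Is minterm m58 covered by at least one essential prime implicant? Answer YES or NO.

size-2^0 implicants → 000010(✓)  000101(✓)  001110  010001  010010(✓)  011000(✓)  011101(✓)  011111(✓)  100001(✓)  100011(✓)  100101(✓)  101001(✓)  101011(✓)  110011(✓)  111000(✓)  111010(✓)  111011(✓)  111111(✓)
size-2^1 implicants → -00101  -11000  -11111  0-0010  0111-1  1-0011(✓)  1-1011(✓)  10-001(✓)  10-011(✓)  100-01  1000-1(✓)  1010-1(✓)  11-011(✓)  111-11  1110-0  11101-
size-2^2 implicants → 1--011  10-0-1
Unchecked terms (primes): -00101, -11000, -11111, 0-0010, 001110, 010001, 0111-1, 1--011, 10-0-1, 100-01, 111-11, 1110-0, 11101-
Minterm coverage:
  m2 ⊆ 0-0010 [E]
  m5 ⊆ -00101 [E]
  m14 ⊆ 001110 [E]
  m17 ⊆ 010001 [E]
  m18 ⊆ 0-0010 [E]
  m24 ⊆ -11000 [E]
  m29 ⊆ 0111-1 [E]
  m31 ⊆ -11111,0111-1
  m35 ⊆ 1--011,10-0-1
  m37 ⊆ -00101,100-01
  m41 ⊆ 10-0-1 [E]
  m43 ⊆ 1--011,10-0-1
  m51 ⊆ 1--011 [E]
  m56 ⊆ -11000,1110-0
  m58 ⊆ 1110-0,11101-
  m59 ⊆ 1--011,111-11,11101-
  m63 ⊆ -11111,111-11
E = {-00101, -11000, 0-0010, 001110, 010001, 0111-1, 1--011, 10-0-1}

NO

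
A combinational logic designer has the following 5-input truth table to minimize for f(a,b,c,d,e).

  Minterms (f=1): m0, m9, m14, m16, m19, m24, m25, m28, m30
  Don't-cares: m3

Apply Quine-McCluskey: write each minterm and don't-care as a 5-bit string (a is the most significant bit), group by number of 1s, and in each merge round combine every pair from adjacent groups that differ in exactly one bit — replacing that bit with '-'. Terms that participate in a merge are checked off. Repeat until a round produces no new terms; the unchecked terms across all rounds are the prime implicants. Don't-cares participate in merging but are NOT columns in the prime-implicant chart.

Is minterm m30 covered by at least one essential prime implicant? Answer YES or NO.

[col 0] 00000*, 00011*, 01001*, 01110*, 10000*, 10011*, 11000*, 11001*, 11100*, 11110*
[col 1] -0000, -0011, -1001, -1110, 1-000, 11-00, 1100-, 111-0
Prime implicants: -0000, -0011, -1001, -1110, 1-000, 11-00, 1100-, 111-0
PI chart (minterm → PIs covering it):
  0 | -0000  (sole → essential)
  9 | -1001  (sole → essential)
  14 | -1110  (sole → essential)
  16 | -0000,1-000
  19 | -0011  (sole → essential)
  24 | 1-000,11-00,1100-
  25 | -1001,1100-
  28 | 11-00,111-0
  30 | -1110,111-0
Essential prime implicants: -0000, -0011, -1001, -1110

YES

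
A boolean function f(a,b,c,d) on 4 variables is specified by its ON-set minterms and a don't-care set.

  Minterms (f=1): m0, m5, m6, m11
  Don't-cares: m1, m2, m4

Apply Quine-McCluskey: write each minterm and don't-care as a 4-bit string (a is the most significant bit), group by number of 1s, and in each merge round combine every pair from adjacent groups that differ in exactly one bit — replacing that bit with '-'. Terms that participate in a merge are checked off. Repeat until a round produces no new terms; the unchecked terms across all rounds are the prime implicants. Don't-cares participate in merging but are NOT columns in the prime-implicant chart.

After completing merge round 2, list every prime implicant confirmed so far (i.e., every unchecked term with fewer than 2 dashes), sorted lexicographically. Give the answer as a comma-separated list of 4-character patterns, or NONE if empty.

1011

[col 0] 0000*, 0001*, 0010*, 0100*, 0101*, 0110*, 1011
[col 1] 0-00*, 0-01*, 0-10*, 00-0*, 000-*, 01-0*, 010-*
[col 2] 0--0, 0-0-
Prime implicants: 0--0, 0-0-, 1011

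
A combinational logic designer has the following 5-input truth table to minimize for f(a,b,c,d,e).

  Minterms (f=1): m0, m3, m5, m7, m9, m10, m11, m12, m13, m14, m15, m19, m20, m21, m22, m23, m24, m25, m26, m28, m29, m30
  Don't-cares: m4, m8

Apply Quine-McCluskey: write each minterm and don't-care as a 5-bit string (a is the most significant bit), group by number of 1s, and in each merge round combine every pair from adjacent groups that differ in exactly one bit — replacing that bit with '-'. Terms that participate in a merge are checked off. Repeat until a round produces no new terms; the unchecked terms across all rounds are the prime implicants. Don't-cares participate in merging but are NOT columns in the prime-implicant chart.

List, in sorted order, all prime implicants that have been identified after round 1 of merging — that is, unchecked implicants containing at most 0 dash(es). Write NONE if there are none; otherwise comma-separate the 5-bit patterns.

Round 0: 00000✓ 00011✓ 00100✓ 00101✓ 00111✓ 01000✓ 01001✓ 01010✓ 01011✓ 01100✓ 01101✓ 01110✓ 01111✓ 10011✓ 10100✓ 10101✓ 10110✓ 10111✓ 11000✓ 11001✓ 11010✓ 11100✓ 11101✓ 11110✓
Round 1: -0011✓ -0100✓ -0101✓ -0111✓ -1000✓ -1001✓ -1010✓ -1100✓ -1101✓ -1110✓ 0-000✓ 0-011✓ 0-100✓ 0-101✓ 0-111✓ 00-00✓ 00-11✓ 001-1✓ 0010-✓ 01-00✓ 01-01✓ 01-10✓ 01-11✓ 010-0✓ 010-1✓ 0100-✓ 0101-✓ 011-0✓ 011-1✓ 0110-✓ 0111-✓ 1-100✓ 1-101✓ 1-110✓ 10-11✓ 101-0✓ 101-1✓ 1010-✓ 1011-✓ 11-00✓ 11-01✓ 11-10✓ 110-0✓ 1100-✓ 111-0✓ 1110-✓
Round 2: --100✓ --101✓ -0-11 -01-1 -010-✓ -1-00✓ -1-01✓ -1-10✓ -10-0✓ -100-✓ -11-0✓ -110-✓ 0--00 0--11 0-1-1 0-10-✓ 01--0✓ 01--1✓ 01-0-✓ 01-1-✓ 010--✓ 011--✓ 1-1-0 1-10-✓ 101-- 11--0✓ 11-0-✓
Round 3: --10- -1--0 -1-0- 01---
PIs = {--10-, -0-11, -01-1, -1--0, -1-0-, 0--00, 0--11, 0-1-1, 01---, 1-1-0, 101--}

NONE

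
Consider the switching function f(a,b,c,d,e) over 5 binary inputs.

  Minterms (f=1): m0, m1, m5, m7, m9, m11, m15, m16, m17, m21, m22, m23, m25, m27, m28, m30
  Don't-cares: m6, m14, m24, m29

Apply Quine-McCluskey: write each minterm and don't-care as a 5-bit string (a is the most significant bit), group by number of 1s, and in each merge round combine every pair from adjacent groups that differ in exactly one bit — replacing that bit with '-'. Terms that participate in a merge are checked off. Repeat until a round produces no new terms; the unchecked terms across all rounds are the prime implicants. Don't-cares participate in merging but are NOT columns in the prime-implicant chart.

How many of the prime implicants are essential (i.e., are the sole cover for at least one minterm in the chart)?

size-2^0 implicants → 00000(✓)  00001(✓)  00101(✓)  00110(✓)  00111(✓)  01001(✓)  01011(✓)  01110(✓)  01111(✓)  10000(✓)  10001(✓)  10101(✓)  10110(✓)  10111(✓)  11000(✓)  11001(✓)  11011(✓)  11100(✓)  11101(✓)  11110(✓)
size-2^1 implicants → -0000(✓)  -0001(✓)  -0101(✓)  -0110(✓)  -0111(✓)  -1001(✓)  -1011(✓)  -1110(✓)  0-001(✓)  0-110(✓)  0-111(✓)  00-01(✓)  0000-(✓)  001-1(✓)  0011-(✓)  01-11  010-1(✓)  0111-(✓)  1-000(✓)  1-001(✓)  1-101(✓)  1-110(✓)  10-01(✓)  1000-(✓)  101-1(✓)  1011-(✓)  11-00(✓)  11-01(✓)  110-1(✓)  1100-(✓)  111-0  1110-(✓)
size-2^2 implicants → --001  --110  -0-01  -000-  -01-1  -011-  -10-1  0-11-  1--01  1-00-  11-0-
Unchecked terms (primes): --001, --110, -0-01, -000-, -01-1, -011-, -10-1, 0-11-, 01-11, 1--01, 1-00-, 11-0-, 111-0
Minterm coverage:
  m0 ⊆ -000- [E]
  m1 ⊆ --001,-0-01,-000-
  m5 ⊆ -0-01,-01-1
  m7 ⊆ -01-1,-011-,0-11-
  m9 ⊆ --001,-10-1
  m11 ⊆ -10-1,01-11
  m15 ⊆ 0-11-,01-11
  m16 ⊆ -000-,1-00-
  m17 ⊆ --001,-0-01,-000-,1--01,1-00-
  m21 ⊆ -0-01,-01-1,1--01
  m22 ⊆ --110,-011-
  m23 ⊆ -01-1,-011-
  m25 ⊆ --001,-10-1,1--01,1-00-,11-0-
  m27 ⊆ -10-1 [E]
  m28 ⊆ 11-0-,111-0
  m30 ⊆ --110,111-0
E = {-000-, -10-1}

2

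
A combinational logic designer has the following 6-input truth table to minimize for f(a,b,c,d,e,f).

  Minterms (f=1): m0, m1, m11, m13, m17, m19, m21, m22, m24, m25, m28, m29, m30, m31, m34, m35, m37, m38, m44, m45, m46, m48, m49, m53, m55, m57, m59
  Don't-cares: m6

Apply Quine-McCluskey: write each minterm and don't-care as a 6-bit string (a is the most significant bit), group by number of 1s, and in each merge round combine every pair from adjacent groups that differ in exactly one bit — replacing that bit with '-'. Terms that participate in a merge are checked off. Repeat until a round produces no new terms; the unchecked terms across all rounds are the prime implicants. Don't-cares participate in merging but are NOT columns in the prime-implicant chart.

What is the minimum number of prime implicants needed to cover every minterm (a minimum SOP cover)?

Round 0: 000000✓ 000001✓ 000110✓ 001011 001101✓ 010001✓ 010011✓ 010101✓ 010110✓ 011000✓ 011001✓ 011100✓ 011101✓ 011110✓ 011111✓ 100010✓ 100011✓ 100101✓ 100110✓ 101100✓ 101101✓ 101110✓ 110000✓ 110001✓ 110101✓ 110111✓ 111001✓ 111011✓
Round 1: -00110 -01101 -10001✓ -10101✓ -11001✓ 0-0001 0-0110 0-1101 00000- 01-001✓ 01-101✓ 01-110 010-01✓ 0100-1 011-00✓ 011-01✓ 01100-✓ 0111-0✓ 0111-1✓ 01110-✓ 01111-✓ 1-0101 10-101 10-110 100-10 10001- 1011-0 10110- 11-001✓ 110-01✓ 11000- 1101-1 1110-1
Round 2: -1-001 -10-01 01--01 011-0- 0111--
PIs = {-00110, -01101, -1-001, -10-01, 0-0001, 0-0110, 0-1101, 00000-, 001011, 01--01, 01-110, 0100-1, 011-0-, 0111--, 1-0101, 10-101, 10-110, 100-10, 10001-, 1011-0, 10110-, 11000-, 1101-1, 1110-1}
Coverage chart:
  m0: 00000- ←essential
  m1: 0-0001,00000-
  m11: 001011 ←essential
  m13: -01101,0-1101
  m17: -1-001,-10-01,0-0001,01--01,0100-1
  m19: 0100-1 ←essential
  m21: -10-01,01--01
  m22: 0-0110,01-110
  m24: 011-0- ←essential
  m25: -1-001,01--01,011-0-
  m28: 011-0-,0111--
  m29: 0-1101,01--01,011-0-,0111--
  m30: 01-110,0111--
  m31: 0111-- ←essential
  m34: 100-10,10001-
  m35: 10001- ←essential
  m37: 1-0101,10-101
  m38: -00110,10-110,100-10
  m44: 1011-0,10110-
  m45: -01101,10-101,10110-
  m46: 10-110,1011-0
  m48: 11000- ←essential
  m49: -1-001,-10-01,11000-
  m53: -10-01,1-0101,1101-1
  m55: 1101-1 ←essential
  m57: -1-001,1110-1
  m59: 1110-1 ←essential
Essential: 00000-, 001011, 0100-1, 011-0-, 0111--, 10001-, 11000-, 1101-1, 1110-1
Petrick residual → -00110, -01101, -10-01, 0-0110, 1-0101, 1011-0
Min cover (15 terms): b'c'def' + b'cde'f + bc'e'f + a'c'def' + a'b'c'd'e' + a'b'cd'ef + a'bc'd'f + a'bce' + a'bcd + ac'de'f + ab'c'd'e + ab'cdf' + abc'd'e' + abc'df + abcd'f

15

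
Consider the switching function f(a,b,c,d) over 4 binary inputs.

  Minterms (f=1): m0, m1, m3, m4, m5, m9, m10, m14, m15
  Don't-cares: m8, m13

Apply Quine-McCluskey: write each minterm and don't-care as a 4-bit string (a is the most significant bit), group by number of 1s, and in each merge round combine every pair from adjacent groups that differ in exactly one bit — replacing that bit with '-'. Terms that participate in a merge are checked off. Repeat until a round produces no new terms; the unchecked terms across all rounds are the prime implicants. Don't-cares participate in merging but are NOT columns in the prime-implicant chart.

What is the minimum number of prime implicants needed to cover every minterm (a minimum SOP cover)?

5

Round 0: 0000✓ 0001✓ 0011✓ 0100✓ 0101✓ 1000✓ 1001✓ 1010✓ 1101✓ 1110✓ 1111✓
Round 1: -000✓ -001✓ -101✓ 0-00✓ 0-01✓ 00-1 000-✓ 010-✓ 1-01✓ 1-10 10-0 100-✓ 11-1 111-
Round 2: --01 -00- 0-0-
PIs = {--01, -00-, 0-0-, 00-1, 1-10, 10-0, 11-1, 111-}
Coverage chart:
  m0: -00-,0-0-
  m1: --01,-00-,0-0-,00-1
  m3: 00-1 ←essential
  m4: 0-0- ←essential
  m5: --01,0-0-
  m9: --01,-00-
  m10: 1-10,10-0
  m14: 1-10,111-
  m15: 11-1,111-
Essential: 0-0-, 00-1
Petrick residual → --01, 1-10, 11-1
Min cover (5 terms): c'd + a'c' + a'b'd + acd' + abd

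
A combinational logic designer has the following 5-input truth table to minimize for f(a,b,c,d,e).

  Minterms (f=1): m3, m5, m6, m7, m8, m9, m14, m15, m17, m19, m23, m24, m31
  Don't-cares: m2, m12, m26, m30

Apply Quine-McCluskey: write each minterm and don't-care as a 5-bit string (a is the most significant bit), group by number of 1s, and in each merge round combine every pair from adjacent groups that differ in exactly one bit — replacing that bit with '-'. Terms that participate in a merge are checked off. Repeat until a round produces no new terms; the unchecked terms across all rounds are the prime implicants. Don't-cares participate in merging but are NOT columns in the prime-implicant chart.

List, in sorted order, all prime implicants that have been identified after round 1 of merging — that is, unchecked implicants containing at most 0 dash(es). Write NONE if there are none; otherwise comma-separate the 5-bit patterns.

size-2^0 implicants → 00010(✓)  00011(✓)  00101(✓)  00110(✓)  00111(✓)  01000(✓)  01001(✓)  01100(✓)  01110(✓)  01111(✓)  10001(✓)  10011(✓)  10111(✓)  11000(✓)  11010(✓)  11110(✓)  11111(✓)
size-2^1 implicants → -0011(✓)  -0111(✓)  -1000  -1110(✓)  -1111(✓)  0-110(✓)  0-111(✓)  00-10(✓)  00-11(✓)  0001-(✓)  001-1  0011-(✓)  01-00  0100-  011-0  0111-(✓)  1-111(✓)  10-11(✓)  100-1  11-10  110-0  1111-(✓)
size-2^2 implicants → --111  -0-11  -111-  0-11-  00-1-
Unchecked terms (primes): --111, -0-11, -1000, -111-, 0-11-, 00-1-, 001-1, 01-00, 0100-, 011-0, 100-1, 11-10, 110-0

NONE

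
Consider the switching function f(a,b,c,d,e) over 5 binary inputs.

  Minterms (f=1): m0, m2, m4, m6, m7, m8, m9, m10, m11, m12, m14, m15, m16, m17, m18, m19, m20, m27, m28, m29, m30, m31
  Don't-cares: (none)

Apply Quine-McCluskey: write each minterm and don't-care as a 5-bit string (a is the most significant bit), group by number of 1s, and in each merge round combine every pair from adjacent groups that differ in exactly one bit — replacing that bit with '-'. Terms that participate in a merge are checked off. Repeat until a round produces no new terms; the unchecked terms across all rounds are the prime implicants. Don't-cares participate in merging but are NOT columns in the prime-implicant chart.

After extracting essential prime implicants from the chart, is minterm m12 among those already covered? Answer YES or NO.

NO

size-2^0 implicants → 00000(✓)  00010(✓)  00100(✓)  00110(✓)  00111(✓)  01000(✓)  01001(✓)  01010(✓)  01011(✓)  01100(✓)  01110(✓)  01111(✓)  10000(✓)  10001(✓)  10010(✓)  10011(✓)  10100(✓)  11011(✓)  11100(✓)  11101(✓)  11110(✓)  11111(✓)
size-2^1 implicants → -0000(✓)  -0010(✓)  -0100(✓)  -1011(✓)  -1100(✓)  -1110(✓)  -1111(✓)  0-000(✓)  0-010(✓)  0-100(✓)  0-110(✓)  0-111(✓)  00-00(✓)  00-10(✓)  000-0(✓)  001-0(✓)  0011-(✓)  01-00(✓)  01-10(✓)  01-11(✓)  010-0(✓)  010-1(✓)  0100-(✓)  0101-(✓)  011-0(✓)  0111-(✓)  1-011  1-100(✓)  10-00(✓)  100-0(✓)  100-1(✓)  1000-(✓)  1001-(✓)  11-11(✓)  111-0(✓)  111-1(✓)  1110-(✓)  1111-(✓)
size-2^2 implicants → --100  -0-00  -00-0  -1-11  -11-0  -111-  0--00(✓)  0--10(✓)  0-0-0(✓)  0-1-0(✓)  0-11-  00--0(✓)  01--0(✓)  01-1-  010--  100--  111--
size-2^3 implicants → 0---0
Unchecked terms (primes): --100, -0-00, -00-0, -1-11, -11-0, -111-, 0---0, 0-11-, 01-1-, 010--, 1-011, 100--, 111--
Minterm coverage:
  m0 ⊆ -0-00,-00-0,0---0
  m2 ⊆ -00-0,0---0
  m4 ⊆ --100,-0-00,0---0
  m6 ⊆ 0---0,0-11-
  m7 ⊆ 0-11- [E]
  m8 ⊆ 0---0,010--
  m9 ⊆ 010-- [E]
  m10 ⊆ 0---0,01-1-,010--
  m11 ⊆ -1-11,01-1-,010--
  m12 ⊆ --100,-11-0,0---0
  m14 ⊆ -11-0,-111-,0---0,0-11-,01-1-
  m15 ⊆ -1-11,-111-,0-11-,01-1-
  m16 ⊆ -0-00,-00-0,100--
  m17 ⊆ 100-- [E]
  m18 ⊆ -00-0,100--
  m19 ⊆ 1-011,100--
  m20 ⊆ --100,-0-00
  m27 ⊆ -1-11,1-011
  m28 ⊆ --100,-11-0,111--
  m29 ⊆ 111-- [E]
  m30 ⊆ -11-0,-111-,111--
  m31 ⊆ -1-11,-111-,111--
E = {0-11-, 010--, 100--, 111--}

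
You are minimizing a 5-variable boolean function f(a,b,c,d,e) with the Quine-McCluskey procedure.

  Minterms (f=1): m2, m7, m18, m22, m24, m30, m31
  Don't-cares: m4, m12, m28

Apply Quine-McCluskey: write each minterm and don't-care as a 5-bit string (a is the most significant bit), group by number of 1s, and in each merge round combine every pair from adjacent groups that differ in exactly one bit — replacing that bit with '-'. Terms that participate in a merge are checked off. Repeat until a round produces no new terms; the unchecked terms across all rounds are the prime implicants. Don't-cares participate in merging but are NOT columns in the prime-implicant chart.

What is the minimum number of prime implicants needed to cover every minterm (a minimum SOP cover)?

Round 0: 00010✓ 00100✓ 00111 01100✓ 10010✓ 10110✓ 11000✓ 11100✓ 11110✓ 11111✓
Round 1: -0010 -1100 0-100 1-110 10-10 11-00 111-0 1111-
PIs = {-0010, -1100, 0-100, 00111, 1-110, 10-10, 11-00, 111-0, 1111-}
Coverage chart:
  m2: -0010 ←essential
  m7: 00111 ←essential
  m18: -0010,10-10
  m22: 1-110,10-10
  m24: 11-00 ←essential
  m30: 1-110,111-0,1111-
  m31: 1111- ←essential
Essential: -0010, 00111, 11-00, 1111-
Petrick residual → 1-110
Min cover (5 terms): b'c'de' + a'b'cde + acde' + abd'e' + abcd

5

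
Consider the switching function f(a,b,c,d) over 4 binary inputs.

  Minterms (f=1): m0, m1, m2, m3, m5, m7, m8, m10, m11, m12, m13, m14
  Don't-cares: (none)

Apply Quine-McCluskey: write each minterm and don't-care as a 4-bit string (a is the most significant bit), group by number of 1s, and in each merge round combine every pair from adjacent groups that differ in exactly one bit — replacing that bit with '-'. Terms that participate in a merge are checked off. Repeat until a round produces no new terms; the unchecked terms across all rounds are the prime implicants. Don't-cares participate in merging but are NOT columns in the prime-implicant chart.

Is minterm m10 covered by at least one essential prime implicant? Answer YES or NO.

size-2^0 implicants → 0000(✓)  0001(✓)  0010(✓)  0011(✓)  0101(✓)  0111(✓)  1000(✓)  1010(✓)  1011(✓)  1100(✓)  1101(✓)  1110(✓)
size-2^1 implicants → -000(✓)  -010(✓)  -011(✓)  -101  0-01(✓)  0-11(✓)  00-0(✓)  00-1(✓)  000-(✓)  001-(✓)  01-1(✓)  1-00(✓)  1-10(✓)  10-0(✓)  101-(✓)  11-0(✓)  110-
size-2^2 implicants → -0-0  -01-  0--1  00--  1--0
Unchecked terms (primes): -0-0, -01-, -101, 0--1, 00--, 1--0, 110-
Minterm coverage:
  m0 ⊆ -0-0,00--
  m1 ⊆ 0--1,00--
  m2 ⊆ -0-0,-01-,00--
  m3 ⊆ -01-,0--1,00--
  m5 ⊆ -101,0--1
  m7 ⊆ 0--1 [E]
  m8 ⊆ -0-0,1--0
  m10 ⊆ -0-0,-01-,1--0
  m11 ⊆ -01- [E]
  m12 ⊆ 1--0,110-
  m13 ⊆ -101,110-
  m14 ⊆ 1--0 [E]
E = {-01-, 0--1, 1--0}

YES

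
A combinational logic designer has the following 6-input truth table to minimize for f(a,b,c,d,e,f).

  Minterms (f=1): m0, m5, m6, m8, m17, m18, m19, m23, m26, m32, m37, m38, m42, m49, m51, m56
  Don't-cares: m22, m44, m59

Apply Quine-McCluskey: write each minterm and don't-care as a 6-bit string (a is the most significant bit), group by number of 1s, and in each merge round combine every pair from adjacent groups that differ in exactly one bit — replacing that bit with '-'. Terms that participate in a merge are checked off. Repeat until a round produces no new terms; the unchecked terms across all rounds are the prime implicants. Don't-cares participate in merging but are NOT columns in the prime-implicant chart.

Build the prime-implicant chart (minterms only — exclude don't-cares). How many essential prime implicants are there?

9

Round 0: 000000✓ 000101✓ 000110✓ 001000✓ 010001✓ 010010✓ 010011✓ 010110✓ 010111✓ 011010✓ 100000✓ 100101✓ 100110✓ 101010 101100 110001✓ 110011✓ 111000 111011✓
Round 1: -00000 -00101 -00110 -10001✓ -10011✓ 0-0110 00-000 01-010 010-10✓ 010-11✓ 0100-1✓ 01001-✓ 01011-✓ 11-011 1100-1✓
Round 2: -100-1 010-1-
PIs = {-00000, -00101, -00110, -100-1, 0-0110, 00-000, 01-010, 010-1-, 101010, 101100, 11-011, 111000}
Coverage chart:
  m0: -00000,00-000
  m5: -00101 ←essential
  m6: -00110,0-0110
  m8: 00-000 ←essential
  m17: -100-1 ←essential
  m18: 01-010,010-1-
  m19: -100-1,010-1-
  m23: 010-1- ←essential
  m26: 01-010 ←essential
  m32: -00000 ←essential
  m37: -00101 ←essential
  m38: -00110 ←essential
  m42: 101010 ←essential
  m49: -100-1 ←essential
  m51: -100-1,11-011
  m56: 111000 ←essential
Essential: -00000, -00101, -00110, -100-1, 00-000, 01-010, 010-1-, 101010, 111000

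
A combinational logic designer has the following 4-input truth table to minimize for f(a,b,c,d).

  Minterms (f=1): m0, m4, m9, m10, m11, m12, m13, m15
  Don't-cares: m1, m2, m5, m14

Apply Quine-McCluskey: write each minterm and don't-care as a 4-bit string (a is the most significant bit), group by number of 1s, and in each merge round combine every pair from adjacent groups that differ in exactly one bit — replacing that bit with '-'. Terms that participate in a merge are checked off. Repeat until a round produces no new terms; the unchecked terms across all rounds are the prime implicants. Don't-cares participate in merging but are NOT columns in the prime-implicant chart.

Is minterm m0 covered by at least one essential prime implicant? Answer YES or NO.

Round 0: 0000✓ 0001✓ 0010✓ 0100✓ 0101✓ 1001✓ 1010✓ 1011✓ 1100✓ 1101✓ 1110✓ 1111✓
Round 1: -001✓ -010 -100✓ -101✓ 0-00✓ 0-01✓ 00-0 000-✓ 010-✓ 1-01✓ 1-10✓ 1-11✓ 10-1✓ 101-✓ 11-0✓ 11-1✓ 110-✓ 111-✓
Round 2: --01 -10- 0-0- 1--1 1-1- 11--
PIs = {--01, -010, -10-, 0-0-, 00-0, 1--1, 1-1-, 11--}
Coverage chart:
  m0: 0-0-,00-0
  m4: -10-,0-0-
  m9: --01,1--1
  m10: -010,1-1-
  m11: 1--1,1-1-
  m12: -10-,11--
  m13: --01,-10-,1--1,11--
  m15: 1--1,1-1-,11--
(no essential prime implicants)

NO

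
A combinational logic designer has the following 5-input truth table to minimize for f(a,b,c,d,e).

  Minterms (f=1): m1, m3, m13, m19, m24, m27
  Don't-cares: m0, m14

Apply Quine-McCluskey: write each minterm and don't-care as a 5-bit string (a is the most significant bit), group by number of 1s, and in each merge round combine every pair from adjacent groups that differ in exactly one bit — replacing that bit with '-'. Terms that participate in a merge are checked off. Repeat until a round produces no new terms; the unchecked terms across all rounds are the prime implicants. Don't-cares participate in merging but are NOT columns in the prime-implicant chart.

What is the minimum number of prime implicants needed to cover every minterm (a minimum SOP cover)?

Round 0: 00000✓ 00001✓ 00011✓ 01101 01110 10011✓ 11000 11011✓
Round 1: -0011 000-1 0000- 1-011
PIs = {-0011, 000-1, 0000-, 01101, 01110, 1-011, 11000}
Coverage chart:
  m1: 000-1,0000-
  m3: -0011,000-1
  m13: 01101 ←essential
  m19: -0011,1-011
  m24: 11000 ←essential
  m27: 1-011 ←essential
Essential: 01101, 1-011, 11000
Petrick residual → 000-1
Min cover (4 terms): a'b'c'e + a'bcd'e + ac'de + abc'd'e'

4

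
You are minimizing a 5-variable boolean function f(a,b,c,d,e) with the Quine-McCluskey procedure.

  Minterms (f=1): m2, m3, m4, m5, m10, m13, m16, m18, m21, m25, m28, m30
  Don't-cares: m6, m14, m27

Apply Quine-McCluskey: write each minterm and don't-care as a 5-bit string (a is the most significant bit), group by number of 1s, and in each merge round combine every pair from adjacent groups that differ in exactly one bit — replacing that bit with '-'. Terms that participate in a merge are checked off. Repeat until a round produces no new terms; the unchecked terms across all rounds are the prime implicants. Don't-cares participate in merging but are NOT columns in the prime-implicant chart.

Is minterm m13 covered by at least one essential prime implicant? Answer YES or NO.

size-2^0 implicants → 00010(✓)  00011(✓)  00100(✓)  00101(✓)  00110(✓)  01010(✓)  01101(✓)  01110(✓)  10000(✓)  10010(✓)  10101(✓)  11001(✓)  11011(✓)  11100(✓)  11110(✓)
size-2^1 implicants → -0010  -0101  -1110  0-010(✓)  0-101  0-110(✓)  00-10(✓)  0001-  001-0  0010-  01-10(✓)  100-0  110-1  111-0
size-2^2 implicants → 0--10
Unchecked terms (primes): -0010, -0101, -1110, 0--10, 0-101, 0001-, 001-0, 0010-, 100-0, 110-1, 111-0
Minterm coverage:
  m2 ⊆ -0010,0--10,0001-
  m3 ⊆ 0001- [E]
  m4 ⊆ 001-0,0010-
  m5 ⊆ -0101,0-101,0010-
  m10 ⊆ 0--10 [E]
  m13 ⊆ 0-101 [E]
  m16 ⊆ 100-0 [E]
  m18 ⊆ -0010,100-0
  m21 ⊆ -0101 [E]
  m25 ⊆ 110-1 [E]
  m28 ⊆ 111-0 [E]
  m30 ⊆ -1110,111-0
E = {-0101, 0--10, 0-101, 0001-, 100-0, 110-1, 111-0}

YES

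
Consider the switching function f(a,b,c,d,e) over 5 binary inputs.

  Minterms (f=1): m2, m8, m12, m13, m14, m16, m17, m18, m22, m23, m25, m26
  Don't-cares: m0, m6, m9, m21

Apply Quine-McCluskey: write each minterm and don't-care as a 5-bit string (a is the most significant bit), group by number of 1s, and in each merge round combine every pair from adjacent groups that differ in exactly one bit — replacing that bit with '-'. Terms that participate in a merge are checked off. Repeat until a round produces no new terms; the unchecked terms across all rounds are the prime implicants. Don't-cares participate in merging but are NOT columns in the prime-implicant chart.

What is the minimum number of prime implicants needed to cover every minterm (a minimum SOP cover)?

6

Round 0: 00000✓ 00010✓ 00110✓ 01000✓ 01001✓ 01100✓ 01101✓ 01110✓ 10000✓ 10001✓ 10010✓ 10101✓ 10110✓ 10111✓ 11001✓ 11010✓
Round 1: -0000✓ -0010✓ -0110✓ -1001 0-000 0-110 00-10✓ 000-0✓ 01-00✓ 01-01✓ 0100-✓ 011-0 0110-✓ 1-001 1-010 10-01 10-10✓ 100-0✓ 1000- 101-1 1011-
Round 2: -0-10 -00-0 01-0-
PIs = {-0-10, -00-0, -1001, 0-000, 0-110, 01-0-, 011-0, 1-001, 1-010, 10-01, 1000-, 101-1, 1011-}
Coverage chart:
  m2: -0-10,-00-0
  m8: 0-000,01-0-
  m12: 01-0-,011-0
  m13: 01-0- ←essential
  m14: 0-110,011-0
  m16: -00-0,1000-
  m17: 1-001,10-01,1000-
  m18: -0-10,-00-0,1-010
  m22: -0-10,1011-
  m23: 101-1,1011-
  m25: -1001,1-001
  m26: 1-010 ←essential
Essential: 01-0-, 1-010
Petrick residual → -00-0, 0-110, 1-001, 1011-
Min cover (6 terms): b'c'e' + a'cde' + a'bd' + ac'd'e + ac'de' + ab'cd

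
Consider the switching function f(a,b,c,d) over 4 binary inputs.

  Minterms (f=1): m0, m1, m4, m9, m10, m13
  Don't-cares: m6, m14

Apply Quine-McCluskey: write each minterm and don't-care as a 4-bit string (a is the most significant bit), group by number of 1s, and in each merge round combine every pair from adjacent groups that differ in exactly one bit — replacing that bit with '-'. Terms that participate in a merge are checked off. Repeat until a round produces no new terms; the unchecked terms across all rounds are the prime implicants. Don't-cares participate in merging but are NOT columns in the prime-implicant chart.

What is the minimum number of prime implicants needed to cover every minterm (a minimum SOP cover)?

4

Round 0: 0000✓ 0001✓ 0100✓ 0110✓ 1001✓ 1010✓ 1101✓ 1110✓
Round 1: -001 -110 0-00 000- 01-0 1-01 1-10
PIs = {-001, -110, 0-00, 000-, 01-0, 1-01, 1-10}
Coverage chart:
  m0: 0-00,000-
  m1: -001,000-
  m4: 0-00,01-0
  m9: -001,1-01
  m10: 1-10 ←essential
  m13: 1-01 ←essential
Essential: 1-01, 1-10
Petrick residual → -001, 0-00
Min cover (4 terms): b'c'd + a'c'd' + ac'd + acd'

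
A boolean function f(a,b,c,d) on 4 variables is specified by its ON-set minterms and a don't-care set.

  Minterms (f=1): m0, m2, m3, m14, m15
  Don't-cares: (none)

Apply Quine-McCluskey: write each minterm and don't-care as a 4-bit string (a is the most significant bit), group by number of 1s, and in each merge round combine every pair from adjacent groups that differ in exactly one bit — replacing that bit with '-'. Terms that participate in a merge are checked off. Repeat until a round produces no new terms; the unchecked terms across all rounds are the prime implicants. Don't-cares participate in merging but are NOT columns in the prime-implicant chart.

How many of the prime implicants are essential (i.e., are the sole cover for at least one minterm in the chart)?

size-2^0 implicants → 0000(✓)  0010(✓)  0011(✓)  1110(✓)  1111(✓)
size-2^1 implicants → 00-0  001-  111-
Unchecked terms (primes): 00-0, 001-, 111-
Minterm coverage:
  m0 ⊆ 00-0 [E]
  m2 ⊆ 00-0,001-
  m3 ⊆ 001- [E]
  m14 ⊆ 111- [E]
  m15 ⊆ 111- [E]
E = {00-0, 001-, 111-}

3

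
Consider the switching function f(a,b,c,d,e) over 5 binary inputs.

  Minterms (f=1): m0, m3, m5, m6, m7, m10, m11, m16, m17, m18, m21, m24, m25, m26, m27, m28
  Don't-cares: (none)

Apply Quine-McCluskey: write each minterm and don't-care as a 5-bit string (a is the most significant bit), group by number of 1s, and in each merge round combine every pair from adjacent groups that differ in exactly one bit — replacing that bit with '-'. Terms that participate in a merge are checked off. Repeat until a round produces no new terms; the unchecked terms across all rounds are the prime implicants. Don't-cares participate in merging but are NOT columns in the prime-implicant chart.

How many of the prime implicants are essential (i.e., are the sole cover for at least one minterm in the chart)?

size-2^0 implicants → 00000(✓)  00011(✓)  00101(✓)  00110(✓)  00111(✓)  01010(✓)  01011(✓)  10000(✓)  10001(✓)  10010(✓)  10101(✓)  11000(✓)  11001(✓)  11010(✓)  11011(✓)  11100(✓)
size-2^1 implicants → -0000  -0101  -1010(✓)  -1011(✓)  0-011  00-11  001-1  0011-  0101-(✓)  1-000(✓)  1-001(✓)  1-010(✓)  10-01  100-0(✓)  1000-(✓)  11-00  110-0(✓)  110-1(✓)  1100-(✓)  1101-(✓)
size-2^2 implicants → -101-  1-0-0  1-00-  110--
Unchecked terms (primes): -0000, -0101, -101-, 0-011, 00-11, 001-1, 0011-, 1-0-0, 1-00-, 10-01, 11-00, 110--
Minterm coverage:
  m0 ⊆ -0000 [E]
  m3 ⊆ 0-011,00-11
  m5 ⊆ -0101,001-1
  m6 ⊆ 0011- [E]
  m7 ⊆ 00-11,001-1,0011-
  m10 ⊆ -101- [E]
  m11 ⊆ -101-,0-011
  m16 ⊆ -0000,1-0-0,1-00-
  m17 ⊆ 1-00-,10-01
  m18 ⊆ 1-0-0 [E]
  m21 ⊆ -0101,10-01
  m24 ⊆ 1-0-0,1-00-,11-00,110--
  m25 ⊆ 1-00-,110--
  m26 ⊆ -101-,1-0-0,110--
  m27 ⊆ -101-,110--
  m28 ⊆ 11-00 [E]
E = {-0000, -101-, 0011-, 1-0-0, 11-00}

5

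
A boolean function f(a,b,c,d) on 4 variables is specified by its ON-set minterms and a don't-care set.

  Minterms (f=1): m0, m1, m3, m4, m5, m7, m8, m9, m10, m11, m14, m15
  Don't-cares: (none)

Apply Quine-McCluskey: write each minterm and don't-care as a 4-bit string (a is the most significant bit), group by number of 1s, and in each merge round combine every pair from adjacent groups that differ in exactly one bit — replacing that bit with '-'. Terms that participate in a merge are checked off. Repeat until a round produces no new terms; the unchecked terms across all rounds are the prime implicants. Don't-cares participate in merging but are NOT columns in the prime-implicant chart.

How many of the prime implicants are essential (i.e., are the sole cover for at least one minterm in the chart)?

2

[col 0] 0000*, 0001*, 0011*, 0100*, 0101*, 0111*, 1000*, 1001*, 1010*, 1011*, 1110*, 1111*
[col 1] -000*, -001*, -011*, -111*, 0-00*, 0-01*, 0-11*, 00-1*, 000-*, 01-1*, 010-*, 1-10*, 1-11*, 10-0*, 10-1*, 100-*, 101-*, 111-*
[col 2] --11, -0-1, -00-, 0--1, 0-0-, 1-1-, 10--
Prime implicants: --11, -0-1, -00-, 0--1, 0-0-, 1-1-, 10--
PI chart (minterm → PIs covering it):
  0 | -00-,0-0-
  1 | -0-1,-00-,0--1,0-0-
  3 | --11,-0-1,0--1
  4 | 0-0-  (sole → essential)
  5 | 0--1,0-0-
  7 | --11,0--1
  8 | -00-,10--
  9 | -0-1,-00-,10--
  10 | 1-1-,10--
  11 | --11,-0-1,1-1-,10--
  14 | 1-1-  (sole → essential)
  15 | --11,1-1-
Essential prime implicants: 0-0-, 1-1-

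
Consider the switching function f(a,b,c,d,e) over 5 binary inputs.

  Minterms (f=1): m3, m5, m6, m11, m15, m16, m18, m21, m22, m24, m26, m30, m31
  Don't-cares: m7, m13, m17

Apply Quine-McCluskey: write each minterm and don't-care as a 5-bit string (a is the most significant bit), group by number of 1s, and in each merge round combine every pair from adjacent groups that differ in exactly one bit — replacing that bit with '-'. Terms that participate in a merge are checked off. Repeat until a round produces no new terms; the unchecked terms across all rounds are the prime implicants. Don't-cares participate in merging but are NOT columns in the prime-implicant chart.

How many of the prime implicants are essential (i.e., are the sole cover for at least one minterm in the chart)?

2

size-2^0 implicants → 00011(✓)  00101(✓)  00110(✓)  00111(✓)  01011(✓)  01101(✓)  01111(✓)  10000(✓)  10001(✓)  10010(✓)  10101(✓)  10110(✓)  11000(✓)  11010(✓)  11110(✓)  11111(✓)
size-2^1 implicants → -0101  -0110  -1111  0-011(✓)  0-101(✓)  0-111(✓)  00-11(✓)  001-1(✓)  0011-  01-11(✓)  011-1(✓)  1-000(✓)  1-010(✓)  1-110(✓)  10-01  10-10(✓)  100-0(✓)  1000-  11-10(✓)  110-0(✓)  1111-
size-2^2 implicants → 0--11  0-1-1  1--10  1-0-0
Unchecked terms (primes): -0101, -0110, -1111, 0--11, 0-1-1, 0011-, 1--10, 1-0-0, 10-01, 1000-, 1111-
Minterm coverage:
  m3 ⊆ 0--11 [E]
  m5 ⊆ -0101,0-1-1
  m6 ⊆ -0110,0011-
  m11 ⊆ 0--11 [E]
  m15 ⊆ -1111,0--11,0-1-1
  m16 ⊆ 1-0-0,1000-
  m18 ⊆ 1--10,1-0-0
  m21 ⊆ -0101,10-01
  m22 ⊆ -0110,1--10
  m24 ⊆ 1-0-0 [E]
  m26 ⊆ 1--10,1-0-0
  m30 ⊆ 1--10,1111-
  m31 ⊆ -1111,1111-
E = {0--11, 1-0-0}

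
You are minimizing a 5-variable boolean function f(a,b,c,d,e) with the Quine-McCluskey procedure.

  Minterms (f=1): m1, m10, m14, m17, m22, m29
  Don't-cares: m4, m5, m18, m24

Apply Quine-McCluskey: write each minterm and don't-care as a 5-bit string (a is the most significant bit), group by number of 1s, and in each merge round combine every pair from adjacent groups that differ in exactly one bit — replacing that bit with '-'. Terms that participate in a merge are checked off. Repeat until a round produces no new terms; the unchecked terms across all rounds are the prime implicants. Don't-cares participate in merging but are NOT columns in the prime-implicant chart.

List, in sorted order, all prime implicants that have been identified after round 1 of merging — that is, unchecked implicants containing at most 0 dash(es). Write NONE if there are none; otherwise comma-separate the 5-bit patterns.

[col 0] 00001*, 00100*, 00101*, 01010*, 01110*, 10001*, 10010*, 10110*, 11000, 11101
[col 1] -0001, 00-01, 0010-, 01-10, 10-10
Prime implicants: -0001, 00-01, 0010-, 01-10, 10-10, 11000, 11101

11000, 11101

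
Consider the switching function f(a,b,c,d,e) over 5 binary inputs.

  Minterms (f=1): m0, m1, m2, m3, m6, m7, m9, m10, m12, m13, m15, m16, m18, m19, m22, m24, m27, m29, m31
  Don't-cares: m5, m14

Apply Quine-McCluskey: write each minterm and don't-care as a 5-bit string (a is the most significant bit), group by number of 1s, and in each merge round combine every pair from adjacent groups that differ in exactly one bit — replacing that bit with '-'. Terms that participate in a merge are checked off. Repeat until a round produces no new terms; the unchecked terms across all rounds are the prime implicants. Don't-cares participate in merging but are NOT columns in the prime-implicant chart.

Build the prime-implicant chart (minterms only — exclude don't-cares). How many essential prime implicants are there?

[col 0] 00000*, 00001*, 00010*, 00011*, 00101*, 00110*, 00111*, 01001*, 01010*, 01100*, 01101*, 01110*, 01111*, 10000*, 10010*, 10011*, 10110*, 11000*, 11011*, 11101*, 11111*
[col 1] -0000*, -0010*, -0011*, -0110*, -1101*, -1111*, 0-001*, 0-010*, 0-101*, 0-110*, 0-111*, 00-01*, 00-10*, 00-11*, 000-0*, 000-1*, 0000-*, 0001-*, 001-1*, 0011-*, 01-01*, 01-10*, 011-0*, 011-1*, 0110-*, 0111-*, 1-000, 1-011, 10-10*, 100-0*, 1001-*, 11-11, 111-1*
[col 2] -0-10, -00-0, -001-, -11-1, 0--01, 0--10, 0-1-1, 0-11-, 00--1, 00-1-, 000--, 011--
Prime implicants: -0-10, -00-0, -001-, -11-1, 0--01, 0--10, 0-1-1, 0-11-, 00--1, 00-1-, 000--, 011--, 1-000, 1-011, 11-11
PI chart (minterm → PIs covering it):
  0 | -00-0,000--
  1 | 0--01,00--1,000--
  2 | -0-10,-00-0,-001-,0--10,00-1-,000--
  3 | -001-,00--1,00-1-,000--
  6 | -0-10,0--10,0-11-,00-1-
  7 | 0-1-1,0-11-,00--1,00-1-
  9 | 0--01  (sole → essential)
  10 | 0--10  (sole → essential)
  12 | 011--  (sole → essential)
  13 | -11-1,0--01,0-1-1,011--
  15 | -11-1,0-1-1,0-11-,011--
  16 | -00-0,1-000
  18 | -0-10,-00-0,-001-
  19 | -001-,1-011
  22 | -0-10  (sole → essential)
  24 | 1-000  (sole → essential)
  27 | 1-011,11-11
  29 | -11-1  (sole → essential)
  31 | -11-1,11-11
Essential prime implicants: -0-10, -11-1, 0--01, 0--10, 011--, 1-000

6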